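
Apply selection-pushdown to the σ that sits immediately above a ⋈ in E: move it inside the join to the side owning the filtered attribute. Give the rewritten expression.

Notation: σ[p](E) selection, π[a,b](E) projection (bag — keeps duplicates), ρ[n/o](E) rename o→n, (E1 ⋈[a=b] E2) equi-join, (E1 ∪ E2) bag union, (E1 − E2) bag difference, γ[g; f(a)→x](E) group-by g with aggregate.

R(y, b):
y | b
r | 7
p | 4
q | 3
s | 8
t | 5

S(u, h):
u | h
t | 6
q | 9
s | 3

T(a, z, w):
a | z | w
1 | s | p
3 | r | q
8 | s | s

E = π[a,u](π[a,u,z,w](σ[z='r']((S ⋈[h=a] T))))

σ filters on z, owned by the right side.
E' = π[a,u](π[a,u,z,w]((S ⋈[h=a] σ[z='r'](T))))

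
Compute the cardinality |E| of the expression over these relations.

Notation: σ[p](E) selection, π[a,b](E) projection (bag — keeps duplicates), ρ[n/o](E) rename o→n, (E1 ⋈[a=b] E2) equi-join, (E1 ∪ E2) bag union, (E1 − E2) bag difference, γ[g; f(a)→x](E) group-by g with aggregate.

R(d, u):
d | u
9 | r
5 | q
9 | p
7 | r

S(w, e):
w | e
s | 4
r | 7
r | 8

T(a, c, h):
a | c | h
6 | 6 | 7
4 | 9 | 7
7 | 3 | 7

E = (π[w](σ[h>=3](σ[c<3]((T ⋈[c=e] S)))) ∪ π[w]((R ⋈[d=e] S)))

Subexpression sizes:
  T → 3
  S → 3
  (T ⋈[c=e] S) → 0
  σ[c<3]((T ⋈[c=e] S)) → 0
  σ[h>=3](σ[c<3]((T ⋈[c=e] S))) → 0
  π[w](σ[h>=3](σ[c<3]((T ⋈[c=e] S)))) → 0
  R → 4
  S → 3
  (R ⋈[d=e] S) → 1
  π[w]((R ⋈[d=e] S)) → 1
  (π[w](σ[h>=3](σ[c<3]((T ⋈[c=e] S)))) ∪ π[w]((R ⋈[d=e] S))) → 1

|E| = 1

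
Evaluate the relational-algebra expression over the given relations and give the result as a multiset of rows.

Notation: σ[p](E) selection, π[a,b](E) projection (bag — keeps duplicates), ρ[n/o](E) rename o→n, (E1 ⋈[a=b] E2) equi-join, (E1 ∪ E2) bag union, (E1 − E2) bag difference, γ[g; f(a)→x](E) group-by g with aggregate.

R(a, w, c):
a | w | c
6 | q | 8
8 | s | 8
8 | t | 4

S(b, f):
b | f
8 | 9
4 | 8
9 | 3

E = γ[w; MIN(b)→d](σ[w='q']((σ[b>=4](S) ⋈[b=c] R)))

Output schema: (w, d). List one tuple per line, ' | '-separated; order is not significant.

Stepwise |·|:
  S → 3
  σ[b>=4](S) → 3
  R → 3
  (σ[b>=4](S) ⋈[b=c] R) → 3
  σ[w='q']((σ[b>=4](S) ⋈[b=c] R)) → 1
  γ[w; MIN(b)→d](σ[w='q']((σ[b>=4](S) ⋈[b=c] R))) → 1

== RESULT ==
w | d
q | 8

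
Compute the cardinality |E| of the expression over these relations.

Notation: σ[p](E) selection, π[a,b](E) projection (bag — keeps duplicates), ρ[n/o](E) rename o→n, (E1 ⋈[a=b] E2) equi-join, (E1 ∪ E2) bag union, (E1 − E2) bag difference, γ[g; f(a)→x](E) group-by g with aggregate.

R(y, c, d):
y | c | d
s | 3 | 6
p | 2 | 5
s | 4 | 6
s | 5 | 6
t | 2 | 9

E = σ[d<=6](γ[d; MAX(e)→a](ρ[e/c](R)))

Stepwise |·|:
  R → 5
  ρ[e/c](R) → 5
  γ[d; MAX(e)→a](ρ[e/c](R)) → 3
  σ[d<=6](γ[d; MAX(e)→a](ρ[e/c](R))) → 2

|E| = 2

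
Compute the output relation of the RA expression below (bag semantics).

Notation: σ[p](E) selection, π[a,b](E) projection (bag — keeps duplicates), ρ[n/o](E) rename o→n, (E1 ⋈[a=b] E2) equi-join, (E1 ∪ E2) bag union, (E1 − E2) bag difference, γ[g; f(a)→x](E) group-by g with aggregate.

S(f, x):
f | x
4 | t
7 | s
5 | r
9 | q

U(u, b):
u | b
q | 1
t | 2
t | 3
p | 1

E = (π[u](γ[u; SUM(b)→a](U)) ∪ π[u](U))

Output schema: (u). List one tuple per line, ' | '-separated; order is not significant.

Row counts bottom-up:
  U → 4
  γ[u; SUM(b)→a](U) → 3
  π[u](γ[u; SUM(b)→a](U)) → 3
  U → 4
  π[u](U) → 4
  (π[u](γ[u; SUM(b)→a](U)) ∪ π[u](U)) → 7

== RESULT ==
u
p
p
q
q
t
t
t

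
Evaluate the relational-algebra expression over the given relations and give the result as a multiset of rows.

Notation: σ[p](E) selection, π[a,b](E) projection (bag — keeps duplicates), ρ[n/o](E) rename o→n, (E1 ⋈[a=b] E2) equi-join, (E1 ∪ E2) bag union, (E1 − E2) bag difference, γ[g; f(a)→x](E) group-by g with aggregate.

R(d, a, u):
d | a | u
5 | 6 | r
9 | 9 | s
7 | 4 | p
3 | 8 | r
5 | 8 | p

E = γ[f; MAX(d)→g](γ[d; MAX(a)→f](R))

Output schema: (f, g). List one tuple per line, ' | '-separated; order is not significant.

Row counts bottom-up:
  R → 5
  γ[d; MAX(a)→f](R) → 4
  γ[f; MAX(d)→g](γ[d; MAX(a)→f](R)) → 3

== RESULT ==
f | g
4 | 7
8 | 5
9 | 9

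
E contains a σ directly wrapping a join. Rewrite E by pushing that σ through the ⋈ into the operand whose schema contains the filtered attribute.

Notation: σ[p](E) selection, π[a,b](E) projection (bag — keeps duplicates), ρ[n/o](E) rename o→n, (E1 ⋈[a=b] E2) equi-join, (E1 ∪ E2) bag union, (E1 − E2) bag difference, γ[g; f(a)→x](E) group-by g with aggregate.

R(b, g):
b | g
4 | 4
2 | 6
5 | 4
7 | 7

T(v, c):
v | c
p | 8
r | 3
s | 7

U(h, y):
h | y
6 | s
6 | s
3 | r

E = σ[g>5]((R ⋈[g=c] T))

σ filters on g, owned by the left side.
E' = (σ[g>5](R) ⋈[g=c] T)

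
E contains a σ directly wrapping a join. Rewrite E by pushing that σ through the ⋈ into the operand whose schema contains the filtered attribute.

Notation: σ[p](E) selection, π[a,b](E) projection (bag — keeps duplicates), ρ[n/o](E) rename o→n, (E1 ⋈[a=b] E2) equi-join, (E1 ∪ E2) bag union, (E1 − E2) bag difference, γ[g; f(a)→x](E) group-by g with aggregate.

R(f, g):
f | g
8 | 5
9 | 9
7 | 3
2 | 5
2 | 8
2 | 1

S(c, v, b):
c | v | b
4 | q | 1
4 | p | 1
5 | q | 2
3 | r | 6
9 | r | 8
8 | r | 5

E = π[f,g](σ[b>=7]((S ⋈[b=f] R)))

σ filters on b, owned by the left side.
E' = π[f,g]((σ[b>=7](S) ⋈[b=f] R))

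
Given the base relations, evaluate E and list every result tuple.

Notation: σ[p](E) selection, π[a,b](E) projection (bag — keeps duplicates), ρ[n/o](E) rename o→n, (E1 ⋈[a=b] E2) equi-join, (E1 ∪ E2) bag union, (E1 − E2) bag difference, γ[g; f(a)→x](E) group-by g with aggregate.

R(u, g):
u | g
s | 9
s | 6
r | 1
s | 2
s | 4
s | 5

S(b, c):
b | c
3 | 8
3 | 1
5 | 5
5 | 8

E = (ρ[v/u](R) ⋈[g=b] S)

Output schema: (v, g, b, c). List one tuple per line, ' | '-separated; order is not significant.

Stepwise |·|:
  R → 6
  ρ[v/u](R) → 6
  S → 4
  (ρ[v/u](R) ⋈[g=b] S) → 2

== RESULT ==
v | g | b | c
s | 5 | 5 | 5
s | 5 | 5 | 8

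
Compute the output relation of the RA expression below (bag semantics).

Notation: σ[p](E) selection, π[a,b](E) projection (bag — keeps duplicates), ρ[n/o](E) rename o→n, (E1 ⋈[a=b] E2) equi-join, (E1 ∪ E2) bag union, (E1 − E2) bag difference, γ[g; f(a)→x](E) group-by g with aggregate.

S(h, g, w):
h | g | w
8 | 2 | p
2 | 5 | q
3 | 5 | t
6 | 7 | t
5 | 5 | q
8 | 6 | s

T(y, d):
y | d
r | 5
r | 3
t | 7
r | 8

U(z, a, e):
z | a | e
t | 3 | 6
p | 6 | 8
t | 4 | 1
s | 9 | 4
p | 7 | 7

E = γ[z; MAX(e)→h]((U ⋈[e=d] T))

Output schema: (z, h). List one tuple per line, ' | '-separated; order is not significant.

Row counts bottom-up:
  U → 5
  T → 4
  (U ⋈[e=d] T) → 2
  γ[z; MAX(e)→h]((U ⋈[e=d] T)) → 1

== RESULT ==
z | h
p | 8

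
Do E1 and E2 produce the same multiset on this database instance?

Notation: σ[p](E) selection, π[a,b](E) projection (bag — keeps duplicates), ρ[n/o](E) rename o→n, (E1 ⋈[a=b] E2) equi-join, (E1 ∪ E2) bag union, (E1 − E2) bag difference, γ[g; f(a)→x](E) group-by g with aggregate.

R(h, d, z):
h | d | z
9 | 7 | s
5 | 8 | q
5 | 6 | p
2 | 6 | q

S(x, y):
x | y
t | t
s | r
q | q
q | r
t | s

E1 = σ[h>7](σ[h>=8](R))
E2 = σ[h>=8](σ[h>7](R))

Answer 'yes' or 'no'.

E1 row counts bottom-up:
  R → 4
  σ[h>=8](R) → 1
  σ[h>7](σ[h>=8](R)) → 1
E2 row counts bottom-up:
  R → 4
  σ[h>7](R) → 1
  σ[h>=8](σ[h>7](R)) → 1

E1 and E2 produce the same multiset:
h | d | z
9 | 7 | s

yes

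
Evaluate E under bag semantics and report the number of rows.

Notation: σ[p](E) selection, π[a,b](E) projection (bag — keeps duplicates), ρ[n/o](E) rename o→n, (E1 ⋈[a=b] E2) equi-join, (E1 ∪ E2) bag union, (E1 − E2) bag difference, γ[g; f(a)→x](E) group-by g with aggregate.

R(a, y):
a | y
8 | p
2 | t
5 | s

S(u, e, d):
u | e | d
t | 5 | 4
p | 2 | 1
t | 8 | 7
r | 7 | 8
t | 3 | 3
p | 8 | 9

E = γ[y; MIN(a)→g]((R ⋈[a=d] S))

Per-node cardinality:
  R → 3
  S → 6
  (R ⋈[a=d] S) → 1
  γ[y; MIN(a)→g]((R ⋈[a=d] S)) → 1

|E| = 1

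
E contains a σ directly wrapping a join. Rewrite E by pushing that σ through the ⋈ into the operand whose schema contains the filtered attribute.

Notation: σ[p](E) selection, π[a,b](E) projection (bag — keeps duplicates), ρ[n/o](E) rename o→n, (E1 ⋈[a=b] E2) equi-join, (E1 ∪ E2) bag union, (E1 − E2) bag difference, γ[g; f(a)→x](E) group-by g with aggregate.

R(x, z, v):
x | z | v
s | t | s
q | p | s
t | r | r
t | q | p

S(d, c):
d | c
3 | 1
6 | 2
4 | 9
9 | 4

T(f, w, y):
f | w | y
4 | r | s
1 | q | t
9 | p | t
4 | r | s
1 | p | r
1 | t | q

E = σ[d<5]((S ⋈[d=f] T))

σ filters on d, owned by the left side.
E' = (σ[d<5](S) ⋈[d=f] T)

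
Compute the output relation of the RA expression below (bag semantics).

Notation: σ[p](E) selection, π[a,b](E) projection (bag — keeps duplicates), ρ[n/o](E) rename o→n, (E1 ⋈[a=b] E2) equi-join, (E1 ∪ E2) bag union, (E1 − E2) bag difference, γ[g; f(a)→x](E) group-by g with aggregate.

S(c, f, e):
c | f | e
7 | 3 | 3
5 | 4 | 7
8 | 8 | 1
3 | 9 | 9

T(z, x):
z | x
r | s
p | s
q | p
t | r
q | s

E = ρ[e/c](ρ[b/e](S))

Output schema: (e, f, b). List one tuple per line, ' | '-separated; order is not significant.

Stepwise |·|:
  S → 4
  ρ[b/e](S) → 4
  ρ[e/c](ρ[b/e](S)) → 4

== RESULT ==
e | f | b
3 | 9 | 9
5 | 4 | 7
7 | 3 | 3
8 | 8 | 1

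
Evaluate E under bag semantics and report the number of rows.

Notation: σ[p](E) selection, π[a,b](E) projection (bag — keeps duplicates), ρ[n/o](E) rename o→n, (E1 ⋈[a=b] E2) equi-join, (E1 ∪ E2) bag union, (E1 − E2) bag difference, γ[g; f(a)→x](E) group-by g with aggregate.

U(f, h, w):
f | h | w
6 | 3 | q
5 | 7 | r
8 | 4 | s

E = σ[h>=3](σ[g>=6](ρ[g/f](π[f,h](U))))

Stepwise |·|:
  U → 3
  π[f,h](U) → 3
  ρ[g/f](π[f,h](U)) → 3
  σ[g>=6](ρ[g/f](π[f,h](U))) → 2
  σ[h>=3](σ[g>=6](ρ[g/f](π[f,h](U)))) → 2

|E| = 2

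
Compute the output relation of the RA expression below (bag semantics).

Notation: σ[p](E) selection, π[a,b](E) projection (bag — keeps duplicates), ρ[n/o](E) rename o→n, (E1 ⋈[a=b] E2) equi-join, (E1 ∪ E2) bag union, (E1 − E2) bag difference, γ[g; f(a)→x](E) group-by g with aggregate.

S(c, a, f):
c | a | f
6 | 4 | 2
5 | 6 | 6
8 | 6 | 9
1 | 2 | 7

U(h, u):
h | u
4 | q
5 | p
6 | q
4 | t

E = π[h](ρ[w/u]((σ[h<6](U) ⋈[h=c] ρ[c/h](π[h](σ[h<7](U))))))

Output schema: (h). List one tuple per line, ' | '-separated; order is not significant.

Per-node cardinality:
  U → 4
  σ[h<6](U) → 3
  U → 4
  σ[h<7](U) → 4
  π[h](σ[h<7](U)) → 4
  ρ[c/h](π[h](σ[h<7](U))) → 4
  (σ[h<6](U) ⋈[h=c] ρ[c/h](π[h](σ[h<7](U)))) → 5
  ρ[w/u]((σ[h<6](U) ⋈[h=c] ρ[c/h](π[h](σ[h<7](U))))) → 5
  π[h](ρ[w/u]((σ[h<6](U) ⋈[h=c] ρ[c/h](π[h](σ[h<7](U)))))) → 5

== RESULT ==
h
4
4
4
4
5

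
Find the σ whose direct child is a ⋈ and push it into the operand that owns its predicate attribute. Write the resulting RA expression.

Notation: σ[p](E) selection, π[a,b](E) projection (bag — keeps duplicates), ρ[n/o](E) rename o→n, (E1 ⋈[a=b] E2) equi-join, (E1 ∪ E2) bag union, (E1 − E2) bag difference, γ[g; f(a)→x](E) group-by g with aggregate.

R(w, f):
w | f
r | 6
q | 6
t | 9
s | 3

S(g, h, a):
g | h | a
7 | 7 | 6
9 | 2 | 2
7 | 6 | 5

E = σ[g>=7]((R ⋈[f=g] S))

σ filters on g, owned by the right side.
E' = (R ⋈[f=g] σ[g>=7](S))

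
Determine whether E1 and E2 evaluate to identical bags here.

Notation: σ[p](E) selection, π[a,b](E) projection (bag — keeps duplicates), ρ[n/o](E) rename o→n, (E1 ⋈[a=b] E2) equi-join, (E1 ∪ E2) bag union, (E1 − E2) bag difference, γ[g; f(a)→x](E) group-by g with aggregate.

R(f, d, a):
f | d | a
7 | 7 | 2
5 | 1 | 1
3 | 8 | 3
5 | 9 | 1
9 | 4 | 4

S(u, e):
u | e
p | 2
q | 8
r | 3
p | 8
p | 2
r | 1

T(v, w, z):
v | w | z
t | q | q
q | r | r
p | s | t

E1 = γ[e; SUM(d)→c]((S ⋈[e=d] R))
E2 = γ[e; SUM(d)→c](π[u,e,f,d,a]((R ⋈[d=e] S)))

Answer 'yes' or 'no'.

E1 subexpression sizes:
  S → 6
  R → 5
  (S ⋈[e=d] R) → 3
  γ[e; SUM(d)→c]((S ⋈[e=d] R)) → 2
E2 subexpression sizes:
  R → 5
  S → 6
  (R ⋈[d=e] S) → 3
  π[u,e,f,d,a]((R ⋈[d=e] S)) → 3
  γ[e; SUM(d)→c](π[u,e,f,d,a]((R ⋈[d=e] S))) → 2

E1 and E2 produce the same multiset:
e | c
1 | 1
8 | 16

yes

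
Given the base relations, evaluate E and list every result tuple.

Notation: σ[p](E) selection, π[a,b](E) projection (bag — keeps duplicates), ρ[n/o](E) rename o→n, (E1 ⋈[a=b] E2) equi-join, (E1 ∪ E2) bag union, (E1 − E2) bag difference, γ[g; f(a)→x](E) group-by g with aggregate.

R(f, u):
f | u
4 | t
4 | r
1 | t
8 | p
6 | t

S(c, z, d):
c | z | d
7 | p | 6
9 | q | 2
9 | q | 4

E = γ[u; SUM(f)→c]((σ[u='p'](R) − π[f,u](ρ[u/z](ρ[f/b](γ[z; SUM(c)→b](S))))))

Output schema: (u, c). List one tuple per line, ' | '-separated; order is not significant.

Stepwise |·|:
  R → 5
  σ[u='p'](R) → 1
  S → 3
  γ[z; SUM(c)→b](S) → 2
  ρ[f/b](γ[z; SUM(c)→b](S)) → 2
  ρ[u/z](ρ[f/b](γ[z; SUM(c)→b](S))) → 2
  π[f,u](ρ[u/z](ρ[f/b](γ[z; SUM(c)→b](S)))) → 2
  (σ[u='p'](R) − π[f,u](ρ[u/z](ρ[f/b](γ[z; SUM(c)→b](S))))) → 1
  γ[u; SUM(f)→c]((σ[u='p'](R) − π[f,u](ρ[u/z](ρ[f/b](γ[z; SUM(c)→b](S)))))) → 1

== RESULT ==
u | c
p | 8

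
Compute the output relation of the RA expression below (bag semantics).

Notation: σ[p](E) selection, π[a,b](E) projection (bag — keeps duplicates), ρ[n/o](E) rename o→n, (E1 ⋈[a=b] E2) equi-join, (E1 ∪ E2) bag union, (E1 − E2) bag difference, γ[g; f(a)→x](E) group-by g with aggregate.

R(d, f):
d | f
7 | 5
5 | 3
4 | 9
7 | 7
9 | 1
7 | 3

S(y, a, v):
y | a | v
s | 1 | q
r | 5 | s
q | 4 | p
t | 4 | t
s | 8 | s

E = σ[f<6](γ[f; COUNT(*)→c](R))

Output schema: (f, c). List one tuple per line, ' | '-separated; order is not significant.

Subexpression sizes:
  R → 6
  γ[f; COUNT(*)→c](R) → 5
  σ[f<6](γ[f; COUNT(*)→c](R)) → 3

== RESULT ==
f | c
1 | 1
3 | 2
5 | 1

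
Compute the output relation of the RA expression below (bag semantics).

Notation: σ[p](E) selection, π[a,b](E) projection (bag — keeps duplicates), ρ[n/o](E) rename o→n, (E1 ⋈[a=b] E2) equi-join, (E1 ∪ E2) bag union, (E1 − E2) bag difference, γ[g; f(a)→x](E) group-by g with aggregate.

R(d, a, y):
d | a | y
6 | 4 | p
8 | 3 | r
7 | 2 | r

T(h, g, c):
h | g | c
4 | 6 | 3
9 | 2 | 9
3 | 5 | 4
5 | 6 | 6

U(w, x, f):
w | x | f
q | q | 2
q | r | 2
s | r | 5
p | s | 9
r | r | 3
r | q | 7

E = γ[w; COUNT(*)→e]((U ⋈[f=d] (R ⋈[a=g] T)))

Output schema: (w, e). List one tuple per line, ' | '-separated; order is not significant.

Per-node cardinality:
  U → 6
  R → 3
  T → 4
  (R ⋈[a=g] T) → 1
  (U ⋈[f=d] (R ⋈[a=g] T)) → 1
  γ[w; COUNT(*)→e]((U ⋈[f=d] (R ⋈[a=g] T))) → 1

== RESULT ==
w | e
r | 1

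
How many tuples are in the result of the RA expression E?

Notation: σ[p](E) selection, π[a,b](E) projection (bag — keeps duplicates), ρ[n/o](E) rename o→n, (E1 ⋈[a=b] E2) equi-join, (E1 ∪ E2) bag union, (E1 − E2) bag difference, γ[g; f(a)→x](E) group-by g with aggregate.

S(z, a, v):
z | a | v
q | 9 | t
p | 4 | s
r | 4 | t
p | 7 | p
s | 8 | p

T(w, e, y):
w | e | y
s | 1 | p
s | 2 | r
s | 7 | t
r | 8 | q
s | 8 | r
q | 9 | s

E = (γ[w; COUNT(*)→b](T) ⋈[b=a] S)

Per-node cardinality:
  T → 6
  γ[w; COUNT(*)→b](T) → 3
  S → 5
  (γ[w; COUNT(*)→b](T) ⋈[b=a] S) → 2

|E| = 2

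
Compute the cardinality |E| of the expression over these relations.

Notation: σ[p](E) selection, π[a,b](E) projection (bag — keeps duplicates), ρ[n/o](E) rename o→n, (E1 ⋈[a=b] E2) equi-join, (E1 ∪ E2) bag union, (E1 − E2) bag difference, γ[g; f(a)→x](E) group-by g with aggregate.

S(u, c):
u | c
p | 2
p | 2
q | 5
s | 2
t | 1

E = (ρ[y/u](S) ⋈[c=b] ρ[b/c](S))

Subexpression sizes:
  S → 5
  ρ[y/u](S) → 5
  S → 5
  ρ[b/c](S) → 5
  (ρ[y/u](S) ⋈[c=b] ρ[b/c](S)) → 11

|E| = 11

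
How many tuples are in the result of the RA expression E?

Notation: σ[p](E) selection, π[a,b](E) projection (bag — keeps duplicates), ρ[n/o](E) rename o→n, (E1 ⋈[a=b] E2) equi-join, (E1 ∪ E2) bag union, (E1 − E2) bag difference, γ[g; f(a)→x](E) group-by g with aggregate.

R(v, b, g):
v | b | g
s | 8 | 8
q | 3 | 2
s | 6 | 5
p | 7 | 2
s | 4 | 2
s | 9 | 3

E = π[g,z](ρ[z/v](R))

Stepwise |·|:
  R → 6
  ρ[z/v](R) → 6
  π[g,z](ρ[z/v](R)) → 6

|E| = 6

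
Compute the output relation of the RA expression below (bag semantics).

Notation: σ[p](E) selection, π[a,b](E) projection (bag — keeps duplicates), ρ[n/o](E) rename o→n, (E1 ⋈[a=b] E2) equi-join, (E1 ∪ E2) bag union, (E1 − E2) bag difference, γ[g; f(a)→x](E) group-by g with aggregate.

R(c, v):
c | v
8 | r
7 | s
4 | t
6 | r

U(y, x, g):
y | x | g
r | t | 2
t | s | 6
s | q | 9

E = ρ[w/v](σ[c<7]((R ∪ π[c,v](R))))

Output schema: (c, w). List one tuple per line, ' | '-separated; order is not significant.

Per-node cardinality:
  R → 4
  R → 4
  π[c,v](R) → 4
  (R ∪ π[c,v](R)) → 8
  σ[c<7]((R ∪ π[c,v](R))) → 4
  ρ[w/v](σ[c<7]((R ∪ π[c,v](R)))) → 4

== RESULT ==
c | w
4 | t
4 | t
6 | r
6 | r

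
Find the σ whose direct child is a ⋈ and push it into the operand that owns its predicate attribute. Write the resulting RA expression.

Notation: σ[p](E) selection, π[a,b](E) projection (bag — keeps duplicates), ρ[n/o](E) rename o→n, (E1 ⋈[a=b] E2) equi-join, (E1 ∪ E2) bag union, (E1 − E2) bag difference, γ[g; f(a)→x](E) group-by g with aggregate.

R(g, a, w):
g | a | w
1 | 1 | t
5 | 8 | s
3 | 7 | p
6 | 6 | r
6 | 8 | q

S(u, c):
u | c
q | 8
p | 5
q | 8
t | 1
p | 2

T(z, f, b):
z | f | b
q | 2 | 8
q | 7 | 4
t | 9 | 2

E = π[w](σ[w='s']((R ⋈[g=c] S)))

σ filters on w, owned by the left side.
E' = π[w]((σ[w='s'](R) ⋈[g=c] S))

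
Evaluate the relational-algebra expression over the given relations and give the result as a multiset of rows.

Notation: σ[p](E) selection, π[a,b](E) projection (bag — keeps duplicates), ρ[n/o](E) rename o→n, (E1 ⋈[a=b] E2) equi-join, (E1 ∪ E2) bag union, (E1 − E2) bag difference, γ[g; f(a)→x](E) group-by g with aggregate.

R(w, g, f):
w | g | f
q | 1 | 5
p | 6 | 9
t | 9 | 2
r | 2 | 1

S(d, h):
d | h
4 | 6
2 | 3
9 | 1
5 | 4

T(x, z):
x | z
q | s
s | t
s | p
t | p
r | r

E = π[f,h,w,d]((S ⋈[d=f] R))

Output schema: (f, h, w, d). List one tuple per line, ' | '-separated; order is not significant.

Stepwise |·|:
  S → 4
  R → 4
  (S ⋈[d=f] R) → 3
  π[f,h,w,d]((S ⋈[d=f] R)) → 3

== RESULT ==
f | h | w | d
2 | 3 | t | 2
5 | 4 | q | 5
9 | 1 | p | 9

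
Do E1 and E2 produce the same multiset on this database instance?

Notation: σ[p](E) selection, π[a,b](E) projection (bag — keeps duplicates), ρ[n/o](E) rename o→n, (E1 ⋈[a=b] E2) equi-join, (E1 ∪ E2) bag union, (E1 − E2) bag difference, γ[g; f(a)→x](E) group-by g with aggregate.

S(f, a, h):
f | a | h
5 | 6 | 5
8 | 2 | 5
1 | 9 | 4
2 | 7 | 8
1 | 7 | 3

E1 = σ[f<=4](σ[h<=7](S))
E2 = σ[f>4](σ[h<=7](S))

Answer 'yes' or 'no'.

E1 row counts bottom-up:
  S → 5
  σ[h<=7](S) → 4
  σ[f<=4](σ[h<=7](S)) → 2
E2 row counts bottom-up:
  S → 5
  σ[h<=7](S) → 4
  σ[f>4](σ[h<=7](S)) → 2

E1 result:
f | a | h
1 | 7 | 3
1 | 9 | 4
E2 result:
f | a | h
5 | 6 | 5
8 | 2 | 5
Witness: (1, 7, 3) appears 1× in E1 but 0× in E2.

no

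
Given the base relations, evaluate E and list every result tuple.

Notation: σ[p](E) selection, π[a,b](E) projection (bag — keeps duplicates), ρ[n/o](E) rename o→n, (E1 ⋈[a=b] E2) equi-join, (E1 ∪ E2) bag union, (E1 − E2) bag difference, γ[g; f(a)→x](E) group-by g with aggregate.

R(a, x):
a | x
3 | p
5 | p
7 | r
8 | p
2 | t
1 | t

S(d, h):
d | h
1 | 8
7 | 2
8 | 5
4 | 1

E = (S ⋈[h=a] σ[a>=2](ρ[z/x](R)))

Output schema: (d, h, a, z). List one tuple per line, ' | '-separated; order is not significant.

Stepwise |·|:
  S → 4
  R → 6
  ρ[z/x](R) → 6
  σ[a>=2](ρ[z/x](R)) → 5
  (S ⋈[h=a] σ[a>=2](ρ[z/x](R))) → 3

== RESULT ==
d | h | a | z
1 | 8 | 8 | p
7 | 2 | 2 | t
8 | 5 | 5 | p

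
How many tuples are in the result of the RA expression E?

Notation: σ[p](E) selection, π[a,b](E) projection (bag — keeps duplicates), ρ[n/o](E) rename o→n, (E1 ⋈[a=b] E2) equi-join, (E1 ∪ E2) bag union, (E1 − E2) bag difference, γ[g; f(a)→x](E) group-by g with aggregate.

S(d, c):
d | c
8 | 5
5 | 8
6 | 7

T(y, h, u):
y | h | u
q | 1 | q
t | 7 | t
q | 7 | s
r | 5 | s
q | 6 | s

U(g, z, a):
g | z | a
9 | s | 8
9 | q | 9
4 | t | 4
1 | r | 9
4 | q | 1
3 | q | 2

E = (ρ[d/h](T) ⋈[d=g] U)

Per-node cardinality:
  T → 5
  ρ[d/h](T) → 5
  U → 6
  (ρ[d/h](T) ⋈[d=g] U) → 1

|E| = 1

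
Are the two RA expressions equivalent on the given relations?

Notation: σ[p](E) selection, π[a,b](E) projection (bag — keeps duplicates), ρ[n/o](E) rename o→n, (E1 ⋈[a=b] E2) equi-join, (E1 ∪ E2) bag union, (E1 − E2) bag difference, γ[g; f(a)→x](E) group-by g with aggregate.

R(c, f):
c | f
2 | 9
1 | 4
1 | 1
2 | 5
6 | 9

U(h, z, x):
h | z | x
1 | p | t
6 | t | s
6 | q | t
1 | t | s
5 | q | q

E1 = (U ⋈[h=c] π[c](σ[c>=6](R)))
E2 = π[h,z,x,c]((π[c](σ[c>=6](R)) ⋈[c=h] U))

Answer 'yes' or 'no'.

E1 subexpression sizes:
  U → 5
  R → 5
  σ[c>=6](R) → 1
  π[c](σ[c>=6](R)) → 1
  (U ⋈[h=c] π[c](σ[c>=6](R))) → 2
E2 subexpression sizes:
  R → 5
  σ[c>=6](R) → 1
  π[c](σ[c>=6](R)) → 1
  U → 5
  (π[c](σ[c>=6](R)) ⋈[c=h] U) → 2
  π[h,z,x,c]((π[c](σ[c>=6](R)) ⋈[c=h] U)) → 2

E1 and E2 produce the same multiset:
h | z | x | c
6 | q | t | 6
6 | t | s | 6

yes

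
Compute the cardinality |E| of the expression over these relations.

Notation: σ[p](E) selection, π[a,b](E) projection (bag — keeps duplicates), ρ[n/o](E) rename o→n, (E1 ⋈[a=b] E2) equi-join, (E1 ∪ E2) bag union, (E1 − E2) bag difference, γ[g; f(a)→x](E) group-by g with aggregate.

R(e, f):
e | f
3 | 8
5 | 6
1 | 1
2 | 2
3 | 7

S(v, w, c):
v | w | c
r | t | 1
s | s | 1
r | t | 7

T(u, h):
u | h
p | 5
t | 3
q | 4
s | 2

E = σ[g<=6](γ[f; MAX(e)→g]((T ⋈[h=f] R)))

Subexpression sizes:
  T → 4
  R → 5
  (T ⋈[h=f] R) → 1
  γ[f; MAX(e)→g]((T ⋈[h=f] R)) → 1
  σ[g<=6](γ[f; MAX(e)→g]((T ⋈[h=f] R))) → 1

|E| = 1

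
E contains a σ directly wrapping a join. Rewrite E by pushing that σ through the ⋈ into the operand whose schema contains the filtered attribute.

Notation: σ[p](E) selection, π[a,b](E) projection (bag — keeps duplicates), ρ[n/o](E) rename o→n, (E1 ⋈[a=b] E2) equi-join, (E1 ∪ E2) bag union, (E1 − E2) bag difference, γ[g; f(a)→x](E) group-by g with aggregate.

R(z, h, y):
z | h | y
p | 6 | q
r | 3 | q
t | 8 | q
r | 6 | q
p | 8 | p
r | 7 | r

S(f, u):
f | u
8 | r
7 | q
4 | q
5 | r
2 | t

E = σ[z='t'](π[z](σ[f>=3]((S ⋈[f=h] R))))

σ filters on f, owned by the left side.
E' = σ[z='t'](π[z]((σ[f>=3](S) ⋈[f=h] R)))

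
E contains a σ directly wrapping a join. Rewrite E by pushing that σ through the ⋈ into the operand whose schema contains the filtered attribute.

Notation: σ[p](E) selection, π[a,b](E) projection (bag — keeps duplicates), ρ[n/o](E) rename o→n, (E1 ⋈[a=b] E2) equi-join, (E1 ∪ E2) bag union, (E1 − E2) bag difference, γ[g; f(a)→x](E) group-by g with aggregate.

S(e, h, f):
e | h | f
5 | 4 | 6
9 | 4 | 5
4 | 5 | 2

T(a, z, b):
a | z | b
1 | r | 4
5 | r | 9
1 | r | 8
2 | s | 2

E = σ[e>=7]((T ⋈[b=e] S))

σ filters on e, owned by the right side.
E' = (T ⋈[b=e] σ[e>=7](S))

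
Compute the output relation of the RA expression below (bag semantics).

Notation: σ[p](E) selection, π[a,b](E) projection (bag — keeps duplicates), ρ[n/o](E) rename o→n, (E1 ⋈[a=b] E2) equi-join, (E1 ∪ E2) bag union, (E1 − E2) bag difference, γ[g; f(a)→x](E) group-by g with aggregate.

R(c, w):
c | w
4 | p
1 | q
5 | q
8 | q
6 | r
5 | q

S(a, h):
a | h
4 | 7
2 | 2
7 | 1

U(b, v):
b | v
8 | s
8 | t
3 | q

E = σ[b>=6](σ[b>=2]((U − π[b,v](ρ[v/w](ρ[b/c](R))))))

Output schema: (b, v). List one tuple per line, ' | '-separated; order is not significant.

Row counts bottom-up:
  U → 3
  R → 6
  ρ[b/c](R) → 6
  ρ[v/w](ρ[b/c](R)) → 6
  π[b,v](ρ[v/w](ρ[b/c](R))) → 6
  (U − π[b,v](ρ[v/w](ρ[b/c](R)))) → 3
  σ[b>=2]((U − π[b,v](ρ[v/w](ρ[b/c](R))))) → 3
  σ[b>=6](σ[b>=2]((U − π[b,v](ρ[v/w](ρ[b/c](R)))))) → 2

== RESULT ==
b | v
8 | s
8 | t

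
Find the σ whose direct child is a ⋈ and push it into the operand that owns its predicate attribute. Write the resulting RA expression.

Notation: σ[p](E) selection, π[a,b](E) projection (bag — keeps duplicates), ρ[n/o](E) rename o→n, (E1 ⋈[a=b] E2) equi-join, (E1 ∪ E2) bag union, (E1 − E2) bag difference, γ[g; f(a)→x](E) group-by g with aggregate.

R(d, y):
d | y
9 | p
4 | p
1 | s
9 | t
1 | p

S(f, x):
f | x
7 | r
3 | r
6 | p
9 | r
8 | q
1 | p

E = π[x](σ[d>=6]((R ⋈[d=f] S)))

σ filters on d, owned by the left side.
E' = π[x]((σ[d>=6](R) ⋈[d=f] S))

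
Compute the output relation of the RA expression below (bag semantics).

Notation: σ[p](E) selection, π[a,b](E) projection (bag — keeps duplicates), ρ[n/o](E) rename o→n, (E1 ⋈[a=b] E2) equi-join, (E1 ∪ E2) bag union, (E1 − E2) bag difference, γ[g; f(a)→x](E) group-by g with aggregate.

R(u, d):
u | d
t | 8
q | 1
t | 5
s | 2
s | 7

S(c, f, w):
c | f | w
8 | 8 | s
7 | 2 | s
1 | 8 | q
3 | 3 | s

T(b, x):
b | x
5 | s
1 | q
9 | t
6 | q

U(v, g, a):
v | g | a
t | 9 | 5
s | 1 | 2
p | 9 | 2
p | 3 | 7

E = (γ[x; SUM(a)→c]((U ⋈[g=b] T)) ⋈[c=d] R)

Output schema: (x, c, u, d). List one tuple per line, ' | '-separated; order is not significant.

Stepwise |·|:
  U → 4
  T → 4
  (U ⋈[g=b] T) → 3
  γ[x; SUM(a)→c]((U ⋈[g=b] T)) → 2
  R → 5
  (γ[x; SUM(a)→c]((U ⋈[g=b] T)) ⋈[c=d] R) → 2

== RESULT ==
x | c | u | d
q | 2 | s | 2
t | 7 | s | 7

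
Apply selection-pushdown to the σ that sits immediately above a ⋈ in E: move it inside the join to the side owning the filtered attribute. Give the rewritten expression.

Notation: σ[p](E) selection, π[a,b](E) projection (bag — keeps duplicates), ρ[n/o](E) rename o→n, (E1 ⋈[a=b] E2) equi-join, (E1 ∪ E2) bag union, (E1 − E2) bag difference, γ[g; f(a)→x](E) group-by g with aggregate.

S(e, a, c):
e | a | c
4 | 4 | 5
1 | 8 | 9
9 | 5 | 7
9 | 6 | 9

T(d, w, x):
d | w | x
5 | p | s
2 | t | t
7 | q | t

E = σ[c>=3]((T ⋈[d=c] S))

σ filters on c, owned by the right side.
E' = (T ⋈[d=c] σ[c>=3](S))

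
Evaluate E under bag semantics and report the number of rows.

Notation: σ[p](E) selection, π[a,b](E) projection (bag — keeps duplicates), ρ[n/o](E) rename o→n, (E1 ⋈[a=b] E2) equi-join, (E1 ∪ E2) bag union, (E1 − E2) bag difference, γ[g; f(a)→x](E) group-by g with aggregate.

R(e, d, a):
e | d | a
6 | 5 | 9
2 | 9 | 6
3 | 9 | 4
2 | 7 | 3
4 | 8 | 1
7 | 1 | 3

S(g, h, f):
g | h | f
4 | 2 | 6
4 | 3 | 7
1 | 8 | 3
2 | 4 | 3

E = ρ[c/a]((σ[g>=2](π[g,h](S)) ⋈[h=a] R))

Per-node cardinality:
  S → 4
  π[g,h](S) → 4
  σ[g>=2](π[g,h](S)) → 3
  R → 6
  (σ[g>=2](π[g,h](S)) ⋈[h=a] R) → 3
  ρ[c/a]((σ[g>=2](π[g,h](S)) ⋈[h=a] R)) → 3

|E| = 3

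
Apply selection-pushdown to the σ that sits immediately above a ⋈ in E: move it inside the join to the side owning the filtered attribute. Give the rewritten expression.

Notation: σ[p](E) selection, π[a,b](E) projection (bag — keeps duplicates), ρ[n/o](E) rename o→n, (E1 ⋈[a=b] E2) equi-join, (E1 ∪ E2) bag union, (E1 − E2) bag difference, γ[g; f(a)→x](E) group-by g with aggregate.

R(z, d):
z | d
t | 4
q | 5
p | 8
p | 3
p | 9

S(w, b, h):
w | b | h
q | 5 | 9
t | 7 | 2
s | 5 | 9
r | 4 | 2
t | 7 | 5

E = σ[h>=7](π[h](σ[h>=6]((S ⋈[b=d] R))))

σ filters on h, owned by the left side.
E' = σ[h>=7](π[h]((σ[h>=6](S) ⋈[b=d] R)))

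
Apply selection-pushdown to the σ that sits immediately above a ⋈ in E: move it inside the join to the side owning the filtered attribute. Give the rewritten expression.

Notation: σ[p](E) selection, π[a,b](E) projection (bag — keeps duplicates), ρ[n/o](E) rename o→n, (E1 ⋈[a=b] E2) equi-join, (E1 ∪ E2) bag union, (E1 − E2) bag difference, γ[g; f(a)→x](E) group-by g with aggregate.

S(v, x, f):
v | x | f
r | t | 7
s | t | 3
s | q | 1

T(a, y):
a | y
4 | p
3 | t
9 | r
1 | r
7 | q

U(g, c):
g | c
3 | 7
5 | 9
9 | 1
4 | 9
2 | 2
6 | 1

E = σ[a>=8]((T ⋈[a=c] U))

σ filters on a, owned by the left side.
E' = (σ[a>=8](T) ⋈[a=c] U)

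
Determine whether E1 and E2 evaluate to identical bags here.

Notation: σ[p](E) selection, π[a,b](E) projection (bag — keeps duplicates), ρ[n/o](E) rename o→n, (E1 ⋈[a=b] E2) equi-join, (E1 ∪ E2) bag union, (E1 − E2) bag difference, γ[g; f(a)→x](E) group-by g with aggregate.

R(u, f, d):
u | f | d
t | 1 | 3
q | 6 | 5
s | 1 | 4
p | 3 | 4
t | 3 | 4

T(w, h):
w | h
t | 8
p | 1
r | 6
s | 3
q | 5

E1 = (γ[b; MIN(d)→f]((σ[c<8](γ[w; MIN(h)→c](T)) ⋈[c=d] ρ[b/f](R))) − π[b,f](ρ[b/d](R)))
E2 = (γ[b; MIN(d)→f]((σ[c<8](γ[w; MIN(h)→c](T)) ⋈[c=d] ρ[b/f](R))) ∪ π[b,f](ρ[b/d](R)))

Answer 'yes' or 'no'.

E1 subexpression sizes:
  T → 5
  γ[w; MIN(h)→c](T) → 5
  σ[c<8](γ[w; MIN(h)→c](T)) → 4
  R → 5
  ρ[b/f](R) → 5
  (σ[c<8](γ[w; MIN(h)→c](T)) ⋈[c=d] ρ[b/f](R)) → 2
  γ[b; MIN(d)→f]((σ[c<8](γ[w; MIN(h)→c](T)) ⋈[c=d] ρ[b/f](R))) → 2
  R → 5
  ρ[b/d](R) → 5
  π[b,f](ρ[b/d](R)) → 5
  (γ[b; MIN(d)→f]((σ[c<8](γ[w; MIN(h)→c](T)) ⋈[c=d] ρ[b/f](R))) − π[b,f](ρ[b/d](R))) → 2
E2 subexpression sizes:
  T → 5
  γ[w; MIN(h)→c](T) → 5
  σ[c<8](γ[w; MIN(h)→c](T)) → 4
  R → 5
  ρ[b/f](R) → 5
  (σ[c<8](γ[w; MIN(h)→c](T)) ⋈[c=d] ρ[b/f](R)) → 2
  γ[b; MIN(d)→f]((σ[c<8](γ[w; MIN(h)→c](T)) ⋈[c=d] ρ[b/f](R))) → 2
  R → 5
  ρ[b/d](R) → 5
  π[b,f](ρ[b/d](R)) → 5
  (γ[b; MIN(d)→f]((σ[c<8](γ[w; MIN(h)→c](T)) ⋈[c=d] ρ[b/f](R))) ∪ π[b,f](ρ[b/d](R))) → 7

E1 result:
b | f
1 | 3
6 | 5
E2 result:
b | f
1 | 3
3 | 1
4 | 1
4 | 3
4 | 3
5 | 6
6 | 5
Witness: (4, 3) appears 0× in E1 but 2× in E2.

no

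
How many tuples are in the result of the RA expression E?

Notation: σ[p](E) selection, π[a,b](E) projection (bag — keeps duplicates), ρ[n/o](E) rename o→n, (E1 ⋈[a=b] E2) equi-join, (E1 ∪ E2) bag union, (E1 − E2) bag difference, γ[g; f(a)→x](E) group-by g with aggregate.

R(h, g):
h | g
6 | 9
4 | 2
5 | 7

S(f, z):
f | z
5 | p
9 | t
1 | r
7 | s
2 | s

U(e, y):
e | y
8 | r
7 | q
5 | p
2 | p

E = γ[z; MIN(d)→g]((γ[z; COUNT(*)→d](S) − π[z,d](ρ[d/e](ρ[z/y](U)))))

Per-node cardinality:
  S → 5
  γ[z; COUNT(*)→d](S) → 4
  U → 4
  ρ[z/y](U) → 4
  ρ[d/e](ρ[z/y](U)) → 4
  π[z,d](ρ[d/e](ρ[z/y](U))) → 4
  (γ[z; COUNT(*)→d](S) − π[z,d](ρ[d/e](ρ[z/y](U)))) → 4
  γ[z; MIN(d)→g]((γ[z; COUNT(*)→d](S) − π[z,d](ρ[d/e](ρ[z/y](U))))) → 4

|E| = 4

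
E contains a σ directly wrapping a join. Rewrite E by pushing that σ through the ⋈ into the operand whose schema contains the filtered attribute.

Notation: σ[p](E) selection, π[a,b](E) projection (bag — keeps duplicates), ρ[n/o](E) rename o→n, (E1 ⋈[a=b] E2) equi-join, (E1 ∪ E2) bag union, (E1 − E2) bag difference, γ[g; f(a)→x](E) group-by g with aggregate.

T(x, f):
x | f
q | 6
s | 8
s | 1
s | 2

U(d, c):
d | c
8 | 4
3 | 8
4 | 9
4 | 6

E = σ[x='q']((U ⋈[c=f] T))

σ filters on x, owned by the right side.
E' = (U ⋈[c=f] σ[x='q'](T))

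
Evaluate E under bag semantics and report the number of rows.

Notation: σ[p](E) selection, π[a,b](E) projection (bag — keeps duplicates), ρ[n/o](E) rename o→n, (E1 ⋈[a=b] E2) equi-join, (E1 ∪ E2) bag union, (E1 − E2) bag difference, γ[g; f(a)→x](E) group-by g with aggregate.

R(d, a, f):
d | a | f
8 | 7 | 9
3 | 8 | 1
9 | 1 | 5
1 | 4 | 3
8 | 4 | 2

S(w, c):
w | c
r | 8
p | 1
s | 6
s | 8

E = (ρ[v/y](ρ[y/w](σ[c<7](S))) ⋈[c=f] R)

Stepwise |·|:
  S → 4
  σ[c<7](S) → 2
  ρ[y/w](σ[c<7](S)) → 2
  ρ[v/y](ρ[y/w](σ[c<7](S))) → 2
  R → 5
  (ρ[v/y](ρ[y/w](σ[c<7](S))) ⋈[c=f] R) → 1

|E| = 1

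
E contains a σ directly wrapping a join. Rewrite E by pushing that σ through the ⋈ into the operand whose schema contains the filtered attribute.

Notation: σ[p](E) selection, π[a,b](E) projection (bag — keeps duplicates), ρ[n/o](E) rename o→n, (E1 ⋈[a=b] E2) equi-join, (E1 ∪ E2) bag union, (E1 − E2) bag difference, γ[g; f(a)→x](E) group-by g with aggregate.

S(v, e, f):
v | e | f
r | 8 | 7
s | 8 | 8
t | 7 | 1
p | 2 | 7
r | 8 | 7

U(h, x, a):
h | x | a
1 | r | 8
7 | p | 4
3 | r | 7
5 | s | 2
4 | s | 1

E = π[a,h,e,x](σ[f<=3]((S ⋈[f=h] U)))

σ filters on f, owned by the left side.
E' = π[a,h,e,x]((σ[f<=3](S) ⋈[f=h] U))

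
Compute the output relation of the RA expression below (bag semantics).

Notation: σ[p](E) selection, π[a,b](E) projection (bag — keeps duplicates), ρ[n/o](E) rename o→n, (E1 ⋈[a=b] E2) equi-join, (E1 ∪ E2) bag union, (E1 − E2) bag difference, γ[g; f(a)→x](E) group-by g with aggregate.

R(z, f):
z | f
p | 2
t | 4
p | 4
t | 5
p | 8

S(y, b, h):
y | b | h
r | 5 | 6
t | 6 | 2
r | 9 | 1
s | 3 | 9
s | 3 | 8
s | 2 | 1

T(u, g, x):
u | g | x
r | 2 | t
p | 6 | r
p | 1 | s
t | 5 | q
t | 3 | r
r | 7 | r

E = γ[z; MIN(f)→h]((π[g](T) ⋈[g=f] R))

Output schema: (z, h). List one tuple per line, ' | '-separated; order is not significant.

Subexpression sizes:
  T → 6
  π[g](T) → 6
  R → 5
  (π[g](T) ⋈[g=f] R) → 2
  γ[z; MIN(f)→h]((π[g](T) ⋈[g=f] R)) → 2

== RESULT ==
z | h
p | 2
t | 5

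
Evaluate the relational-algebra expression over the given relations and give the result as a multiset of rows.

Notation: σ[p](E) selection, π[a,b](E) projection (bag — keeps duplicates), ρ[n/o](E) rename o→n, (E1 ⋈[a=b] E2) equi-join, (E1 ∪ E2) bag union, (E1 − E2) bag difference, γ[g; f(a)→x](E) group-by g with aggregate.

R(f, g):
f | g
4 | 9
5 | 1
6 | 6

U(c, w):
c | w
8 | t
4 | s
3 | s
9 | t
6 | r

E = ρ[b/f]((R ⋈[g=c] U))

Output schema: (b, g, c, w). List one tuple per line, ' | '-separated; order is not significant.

Per-node cardinality:
  R → 3
  U → 5
  (R ⋈[g=c] U) → 2
  ρ[b/f]((R ⋈[g=c] U)) → 2

== RESULT ==
b | g | c | w
4 | 9 | 9 | t
6 | 6 | 6 | r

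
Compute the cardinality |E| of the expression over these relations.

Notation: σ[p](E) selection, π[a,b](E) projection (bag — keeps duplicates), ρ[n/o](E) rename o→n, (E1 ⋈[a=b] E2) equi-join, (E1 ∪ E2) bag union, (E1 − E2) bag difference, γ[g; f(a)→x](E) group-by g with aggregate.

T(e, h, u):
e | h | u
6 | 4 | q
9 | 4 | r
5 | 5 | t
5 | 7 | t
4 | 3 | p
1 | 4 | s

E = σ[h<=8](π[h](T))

Stepwise |·|:
  T → 6
  π[h](T) → 6
  σ[h<=8](π[h](T)) → 6

|E| = 6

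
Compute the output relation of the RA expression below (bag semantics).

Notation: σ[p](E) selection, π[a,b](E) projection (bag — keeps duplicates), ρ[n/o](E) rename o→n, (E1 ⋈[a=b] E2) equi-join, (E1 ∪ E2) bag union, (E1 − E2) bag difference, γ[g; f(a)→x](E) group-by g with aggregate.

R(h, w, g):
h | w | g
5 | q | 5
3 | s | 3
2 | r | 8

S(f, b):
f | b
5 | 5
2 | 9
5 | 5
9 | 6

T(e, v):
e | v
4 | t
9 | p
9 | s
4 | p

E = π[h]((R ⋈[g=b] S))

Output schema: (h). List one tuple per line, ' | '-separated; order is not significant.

Row counts bottom-up:
  R → 3
  S → 4
  (R ⋈[g=b] S) → 2
  π[h]((R ⋈[g=b] S)) → 2

== RESULT ==
h
5
5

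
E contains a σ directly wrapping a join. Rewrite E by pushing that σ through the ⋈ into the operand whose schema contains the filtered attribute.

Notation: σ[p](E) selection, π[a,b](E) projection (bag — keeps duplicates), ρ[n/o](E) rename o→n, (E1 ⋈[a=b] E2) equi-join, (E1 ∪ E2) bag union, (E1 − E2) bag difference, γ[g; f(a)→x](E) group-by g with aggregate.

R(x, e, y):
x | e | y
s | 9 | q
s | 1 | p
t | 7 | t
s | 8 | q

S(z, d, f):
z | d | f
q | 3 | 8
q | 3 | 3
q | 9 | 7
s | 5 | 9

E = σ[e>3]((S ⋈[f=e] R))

σ filters on e, owned by the right side.
E' = (S ⋈[f=e] σ[e>3](R))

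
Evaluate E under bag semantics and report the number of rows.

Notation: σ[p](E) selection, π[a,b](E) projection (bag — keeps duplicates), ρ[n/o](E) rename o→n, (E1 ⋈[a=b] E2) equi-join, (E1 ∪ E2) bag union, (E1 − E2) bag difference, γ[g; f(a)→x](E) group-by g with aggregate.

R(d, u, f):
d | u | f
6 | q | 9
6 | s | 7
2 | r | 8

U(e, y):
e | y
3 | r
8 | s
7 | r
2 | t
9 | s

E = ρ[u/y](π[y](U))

Per-node cardinality:
  U → 5
  π[y](U) → 5
  ρ[u/y](π[y](U)) → 5

|E| = 5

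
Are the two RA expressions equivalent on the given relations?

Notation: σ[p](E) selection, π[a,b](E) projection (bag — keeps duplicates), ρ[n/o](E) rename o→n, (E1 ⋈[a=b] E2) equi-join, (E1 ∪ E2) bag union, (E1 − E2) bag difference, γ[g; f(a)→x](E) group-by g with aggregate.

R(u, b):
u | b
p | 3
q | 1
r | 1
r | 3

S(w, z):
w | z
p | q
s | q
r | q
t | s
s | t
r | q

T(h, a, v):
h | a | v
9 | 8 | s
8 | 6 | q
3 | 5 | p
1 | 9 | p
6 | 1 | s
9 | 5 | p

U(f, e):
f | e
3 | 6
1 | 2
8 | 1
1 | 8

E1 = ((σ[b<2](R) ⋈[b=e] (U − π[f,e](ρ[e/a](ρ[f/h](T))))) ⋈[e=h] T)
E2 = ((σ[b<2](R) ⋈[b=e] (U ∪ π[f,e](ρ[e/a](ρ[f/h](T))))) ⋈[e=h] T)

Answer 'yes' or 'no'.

E1 subexpression sizes:
  R → 4
  σ[b<2](R) → 2
  U → 4
  T → 6
  ρ[f/h](T) → 6
  ρ[e/a](ρ[f/h](T)) → 6
  π[f,e](ρ[e/a](ρ[f/h](T))) → 6
  (U − π[f,e](ρ[e/a](ρ[f/h](T)))) → 4
  (σ[b<2](R) ⋈[b=e] (U − π[f,e](ρ[e/a](ρ[f/h](T))))) → 2
  T → 6
  ((σ[b<2](R) ⋈[b=e] (U − π[f,e](ρ[e/a](ρ[f/h](T))))) ⋈[e=h] T) → 2
E2 subexpression sizes:
  R → 4
  σ[b<2](R) → 2
  U → 4
  T → 6
  ρ[f/h](T) → 6
  ρ[e/a](ρ[f/h](T)) → 6
  π[f,e](ρ[e/a](ρ[f/h](T))) → 6
  (U ∪ π[f,e](ρ[e/a](ρ[f/h](T)))) → 10
  (σ[b<2](R) ⋈[b=e] (U ∪ π[f,e](ρ[e/a](ρ[f/h](T))))) → 4
  T → 6
  ((σ[b<2](R) ⋈[b=e] (U ∪ π[f,e](ρ[e/a](ρ[f/h](T))))) ⋈[e=h] T) → 4

E1 result:
u | b | f | e | h | a | v
q | 1 | 8 | 1 | 1 | 9 | p
r | 1 | 8 | 1 | 1 | 9 | p
E2 result:
u | b | f | e | h | a | v
q | 1 | 6 | 1 | 1 | 9 | p
q | 1 | 8 | 1 | 1 | 9 | p
r | 1 | 6 | 1 | 1 | 9 | p
r | 1 | 8 | 1 | 1 | 9 | p
Witness: ('q', 1, 6, 1, 1, 9, 'p') appears 0× in E1 but 1× in E2.

no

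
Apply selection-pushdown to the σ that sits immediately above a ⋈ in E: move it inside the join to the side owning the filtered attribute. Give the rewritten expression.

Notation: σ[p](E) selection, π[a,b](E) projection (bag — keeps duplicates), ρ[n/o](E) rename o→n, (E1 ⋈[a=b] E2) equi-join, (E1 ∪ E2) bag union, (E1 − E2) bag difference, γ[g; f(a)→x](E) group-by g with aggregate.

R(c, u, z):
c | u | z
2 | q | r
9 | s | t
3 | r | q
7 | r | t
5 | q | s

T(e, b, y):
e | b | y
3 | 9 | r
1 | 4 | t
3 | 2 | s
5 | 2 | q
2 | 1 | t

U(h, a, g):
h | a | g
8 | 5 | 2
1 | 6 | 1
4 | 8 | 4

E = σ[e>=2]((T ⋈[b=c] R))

σ filters on e, owned by the left side.
E' = (σ[e>=2](T) ⋈[b=c] R)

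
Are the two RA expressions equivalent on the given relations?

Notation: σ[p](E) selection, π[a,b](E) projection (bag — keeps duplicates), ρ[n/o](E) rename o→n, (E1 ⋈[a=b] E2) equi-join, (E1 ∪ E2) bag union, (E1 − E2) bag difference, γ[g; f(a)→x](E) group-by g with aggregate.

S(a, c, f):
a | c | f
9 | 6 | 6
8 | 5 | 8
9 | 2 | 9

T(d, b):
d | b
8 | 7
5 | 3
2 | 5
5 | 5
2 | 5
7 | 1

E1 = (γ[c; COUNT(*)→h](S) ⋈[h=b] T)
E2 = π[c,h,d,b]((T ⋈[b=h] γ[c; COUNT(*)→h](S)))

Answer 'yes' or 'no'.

E1 subexpression sizes:
  S → 3
  γ[c; COUNT(*)→h](S) → 3
  T → 6
  (γ[c; COUNT(*)→h](S) ⋈[h=b] T) → 3
E2 subexpression sizes:
  T → 6
  S → 3
  γ[c; COUNT(*)→h](S) → 3
  (T ⋈[b=h] γ[c; COUNT(*)→h](S)) → 3
  π[c,h,d,b]((T ⋈[b=h] γ[c; COUNT(*)→h](S))) → 3

E1 and E2 produce the same multiset:
c | h | d | b
2 | 1 | 7 | 1
5 | 1 | 7 | 1
6 | 1 | 7 | 1

yes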